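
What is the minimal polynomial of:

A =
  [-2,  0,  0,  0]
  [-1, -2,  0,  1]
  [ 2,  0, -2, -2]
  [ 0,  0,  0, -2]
x^2 + 4*x + 4

The characteristic polynomial is χ_A(x) = (x + 2)^4, so the eigenvalues are known. The minimal polynomial is
  m_A(x) = Π_λ (x − λ)^{k_λ}
where k_λ is the size of the *largest* Jordan block for λ (equivalently, the smallest k with (A − λI)^k v = 0 for every generalised eigenvector v of λ).

  λ = -2: largest Jordan block has size 2, contributing (x + 2)^2

So m_A(x) = (x + 2)^2 = x^2 + 4*x + 4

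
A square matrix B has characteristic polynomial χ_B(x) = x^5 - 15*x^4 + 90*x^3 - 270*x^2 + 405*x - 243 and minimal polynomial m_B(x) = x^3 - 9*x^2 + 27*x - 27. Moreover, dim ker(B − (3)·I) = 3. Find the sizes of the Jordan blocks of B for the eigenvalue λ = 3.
Block sizes for λ = 3: [3, 1, 1]

Step 1 — from the characteristic polynomial, algebraic multiplicity of λ = 3 is 5. From dim ker(B − (3)·I) = 3, there are exactly 3 Jordan blocks for λ = 3.
Step 2 — from the minimal polynomial, the factor (x − 3)^3 tells us the largest block for λ = 3 has size 3.
Step 3 — with total size 5, 3 blocks, and largest block 3, the block sizes (in nonincreasing order) are [3, 1, 1].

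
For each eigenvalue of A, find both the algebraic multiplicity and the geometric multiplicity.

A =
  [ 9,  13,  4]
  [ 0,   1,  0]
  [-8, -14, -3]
λ = 1: alg = 2, geom = 1; λ = 5: alg = 1, geom = 1

Step 1 — factor the characteristic polynomial to read off the algebraic multiplicities:
  χ_A(x) = (x - 5)*(x - 1)^2

Step 2 — compute geometric multiplicities via the rank-nullity identity g(λ) = n − rank(A − λI):
  rank(A − (1)·I) = 2, so dim ker(A − (1)·I) = n − 2 = 1
  rank(A − (5)·I) = 2, so dim ker(A − (5)·I) = n − 2 = 1

Summary:
  λ = 1: algebraic multiplicity = 2, geometric multiplicity = 1
  λ = 5: algebraic multiplicity = 1, geometric multiplicity = 1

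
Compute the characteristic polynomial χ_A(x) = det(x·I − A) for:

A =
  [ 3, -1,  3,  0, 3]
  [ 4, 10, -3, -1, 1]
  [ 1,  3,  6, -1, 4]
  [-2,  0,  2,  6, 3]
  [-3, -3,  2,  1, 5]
x^5 - 30*x^4 + 360*x^3 - 2160*x^2 + 6480*x - 7776

Expanding det(x·I − A) (e.g. by cofactor expansion or by noting that A is similar to its Jordan form J, which has the same characteristic polynomial as A) gives
  χ_A(x) = x^5 - 30*x^4 + 360*x^3 - 2160*x^2 + 6480*x - 7776
which factors as (x - 6)^5. The eigenvalues (with algebraic multiplicities) are λ = 6 with multiplicity 5.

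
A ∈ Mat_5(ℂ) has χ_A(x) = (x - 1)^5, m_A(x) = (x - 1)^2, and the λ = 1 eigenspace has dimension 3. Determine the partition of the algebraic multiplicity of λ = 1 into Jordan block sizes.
Block sizes for λ = 1: [2, 2, 1]

Step 1 — from the characteristic polynomial, algebraic multiplicity of λ = 1 is 5. From dim ker(A − (1)·I) = 3, there are exactly 3 Jordan blocks for λ = 1.
Step 2 — from the minimal polynomial, the factor (x − 1)^2 tells us the largest block for λ = 1 has size 2.
Step 3 — with total size 5, 3 blocks, and largest block 2, the block sizes (in nonincreasing order) are [2, 2, 1].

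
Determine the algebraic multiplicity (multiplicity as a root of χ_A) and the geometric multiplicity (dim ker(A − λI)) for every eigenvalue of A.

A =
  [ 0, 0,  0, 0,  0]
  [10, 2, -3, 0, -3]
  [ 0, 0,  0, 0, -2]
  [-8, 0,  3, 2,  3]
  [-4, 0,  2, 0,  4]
λ = 0: alg = 1, geom = 1; λ = 2: alg = 4, geom = 3

Step 1 — factor the characteristic polynomial to read off the algebraic multiplicities:
  χ_A(x) = x*(x - 2)^4

Step 2 — compute geometric multiplicities via the rank-nullity identity g(λ) = n − rank(A − λI):
  rank(A − (0)·I) = 4, so dim ker(A − (0)·I) = n − 4 = 1
  rank(A − (2)·I) = 2, so dim ker(A − (2)·I) = n − 2 = 3

Summary:
  λ = 0: algebraic multiplicity = 1, geometric multiplicity = 1
  λ = 2: algebraic multiplicity = 4, geometric multiplicity = 3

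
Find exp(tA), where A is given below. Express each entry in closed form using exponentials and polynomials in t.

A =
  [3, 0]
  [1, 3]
e^{tA} =
  [exp(3*t), 0]
  [t*exp(3*t), exp(3*t)]

Strategy: write A = P · J · P⁻¹ where J is a Jordan canonical form, so e^{tA} = P · e^{tJ} · P⁻¹, and e^{tJ} can be computed block-by-block.

A has Jordan form
J =
  [3, 1]
  [0, 3]
(up to reordering of blocks).

Per-block formulas:
  For a 2×2 Jordan block J_2(3): exp(t · J_2(3)) = e^(3t)·(I + t·N), where N is the 2×2 nilpotent shift.

After assembling e^{tJ} and conjugating by P, we get:

e^{tA} =
  [exp(3*t), 0]
  [t*exp(3*t), exp(3*t)]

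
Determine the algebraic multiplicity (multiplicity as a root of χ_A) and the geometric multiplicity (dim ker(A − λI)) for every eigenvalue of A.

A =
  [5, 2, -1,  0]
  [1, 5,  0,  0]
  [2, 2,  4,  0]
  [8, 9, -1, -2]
λ = -2: alg = 1, geom = 1; λ = 4: alg = 1, geom = 1; λ = 5: alg = 2, geom = 1

Step 1 — factor the characteristic polynomial to read off the algebraic multiplicities:
  χ_A(x) = (x - 5)^2*(x - 4)*(x + 2)

Step 2 — compute geometric multiplicities via the rank-nullity identity g(λ) = n − rank(A − λI):
  rank(A − (-2)·I) = 3, so dim ker(A − (-2)·I) = n − 3 = 1
  rank(A − (4)·I) = 3, so dim ker(A − (4)·I) = n − 3 = 1
  rank(A − (5)·I) = 3, so dim ker(A − (5)·I) = n − 3 = 1

Summary:
  λ = -2: algebraic multiplicity = 1, geometric multiplicity = 1
  λ = 4: algebraic multiplicity = 1, geometric multiplicity = 1
  λ = 5: algebraic multiplicity = 2, geometric multiplicity = 1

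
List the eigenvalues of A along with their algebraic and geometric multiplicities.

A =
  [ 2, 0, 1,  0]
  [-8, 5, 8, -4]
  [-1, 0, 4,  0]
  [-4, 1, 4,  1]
λ = 3: alg = 4, geom = 2

Step 1 — factor the characteristic polynomial to read off the algebraic multiplicities:
  χ_A(x) = (x - 3)^4

Step 2 — compute geometric multiplicities via the rank-nullity identity g(λ) = n − rank(A − λI):
  rank(A − (3)·I) = 2, so dim ker(A − (3)·I) = n − 2 = 2

Summary:
  λ = 3: algebraic multiplicity = 4, geometric multiplicity = 2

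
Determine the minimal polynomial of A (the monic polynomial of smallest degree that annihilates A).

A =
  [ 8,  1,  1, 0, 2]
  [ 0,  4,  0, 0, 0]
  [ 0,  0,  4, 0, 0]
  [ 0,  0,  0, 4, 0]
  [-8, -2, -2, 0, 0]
x^2 - 8*x + 16

The characteristic polynomial is χ_A(x) = (x - 4)^5, so the eigenvalues are known. The minimal polynomial is
  m_A(x) = Π_λ (x − λ)^{k_λ}
where k_λ is the size of the *largest* Jordan block for λ (equivalently, the smallest k with (A − λI)^k v = 0 for every generalised eigenvector v of λ).

  λ = 4: largest Jordan block has size 2, contributing (x − 4)^2

So m_A(x) = (x - 4)^2 = x^2 - 8*x + 16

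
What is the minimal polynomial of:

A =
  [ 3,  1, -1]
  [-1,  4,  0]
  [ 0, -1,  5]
x^3 - 12*x^2 + 48*x - 64

The characteristic polynomial is χ_A(x) = (x - 4)^3, so the eigenvalues are known. The minimal polynomial is
  m_A(x) = Π_λ (x − λ)^{k_λ}
where k_λ is the size of the *largest* Jordan block for λ (equivalently, the smallest k with (A − λI)^k v = 0 for every generalised eigenvector v of λ).

  λ = 4: largest Jordan block has size 3, contributing (x − 4)^3

So m_A(x) = (x - 4)^3 = x^3 - 12*x^2 + 48*x - 64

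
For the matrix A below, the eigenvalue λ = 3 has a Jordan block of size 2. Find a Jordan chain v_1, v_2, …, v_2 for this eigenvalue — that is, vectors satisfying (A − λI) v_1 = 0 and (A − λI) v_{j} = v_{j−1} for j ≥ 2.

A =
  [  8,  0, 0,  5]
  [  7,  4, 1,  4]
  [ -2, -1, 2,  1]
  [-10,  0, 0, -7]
A Jordan chain for λ = 3 of length 2:
v_1 = (0, 1, -1, 0)ᵀ
v_2 = (0, 1, 0, 0)ᵀ

Let N = A − (3)·I. We want v_2 with N^2 v_2 = 0 but N^1 v_2 ≠ 0; then v_{j-1} := N · v_j for j = 2, …, 2.

Pick v_2 = (0, 1, 0, 0)ᵀ.
Then v_1 = N · v_2 = (0, 1, -1, 0)ᵀ.

Sanity check: (A − (3)·I) v_1 = (0, 0, 0, 0)ᵀ = 0. ✓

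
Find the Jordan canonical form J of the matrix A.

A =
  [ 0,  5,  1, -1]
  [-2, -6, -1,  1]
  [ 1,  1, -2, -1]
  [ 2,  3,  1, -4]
J_3(-3) ⊕ J_1(-3)

The characteristic polynomial is
  det(x·I − A) = x^4 + 12*x^3 + 54*x^2 + 108*x + 81 = (x + 3)^4

Eigenvalues and multiplicities (the geometric multiplicity of λ is n − rank(A − λI), which equals the number of Jordan blocks for λ):
  λ = -3: algebraic multiplicity = 4, geometric multiplicity = 2

Determining the block sizes for each eigenvalue:
  λ = -3: with am = 4 and gm = 2, the partition is not yet determined (e.g. several partitions of 4 into 2 parts exist). Let N = A − (-3)·I. Computing rank(N^1) = 2, rank(N^2) = 1, rank(N^3) = 0; the number of blocks of size ≥ j is rank(N^{j−1}) − rank(N^j), giving [2, 1, 1]. So we have 1 block(s) of size 3, 1 block(s) of size 1 → block sizes [3, 1]

Assembling the blocks gives a Jordan form
J =
  [-3,  1,  0,  0]
  [ 0, -3,  1,  0]
  [ 0,  0, -3,  0]
  [ 0,  0,  0, -3]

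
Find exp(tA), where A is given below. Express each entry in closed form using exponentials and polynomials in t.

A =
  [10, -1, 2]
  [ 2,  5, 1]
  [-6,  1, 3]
e^{tA} =
  [t^2*exp(6*t) + 4*t*exp(6*t) + exp(6*t), -t^2*exp(6*t)/2 - t*exp(6*t), t^2*exp(6*t)/2 + 2*t*exp(6*t)]
  [2*t*exp(6*t), -t*exp(6*t) + exp(6*t), t*exp(6*t)]
  [-2*t^2*exp(6*t) - 6*t*exp(6*t), t^2*exp(6*t) + t*exp(6*t), -t^2*exp(6*t) - 3*t*exp(6*t) + exp(6*t)]

Strategy: write A = P · J · P⁻¹ where J is a Jordan canonical form, so e^{tA} = P · e^{tJ} · P⁻¹, and e^{tJ} can be computed block-by-block.

A has Jordan form
J =
  [6, 1, 0]
  [0, 6, 1]
  [0, 0, 6]
(up to reordering of blocks).

Per-block formulas:
  For a 3×3 Jordan block J_3(6): exp(t · J_3(6)) = e^(6t)·(I + t·N + (t^2/2)·N^2), where N is the 3×3 nilpotent shift.

After assembling e^{tJ} and conjugating by P, we get:

e^{tA} =
  [t^2*exp(6*t) + 4*t*exp(6*t) + exp(6*t), -t^2*exp(6*t)/2 - t*exp(6*t), t^2*exp(6*t)/2 + 2*t*exp(6*t)]
  [2*t*exp(6*t), -t*exp(6*t) + exp(6*t), t*exp(6*t)]
  [-2*t^2*exp(6*t) - 6*t*exp(6*t), t^2*exp(6*t) + t*exp(6*t), -t^2*exp(6*t) - 3*t*exp(6*t) + exp(6*t)]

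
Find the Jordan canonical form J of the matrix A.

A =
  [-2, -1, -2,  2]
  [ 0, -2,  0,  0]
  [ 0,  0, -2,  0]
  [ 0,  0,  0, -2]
J_2(-2) ⊕ J_1(-2) ⊕ J_1(-2)

The characteristic polynomial is
  det(x·I − A) = x^4 + 8*x^3 + 24*x^2 + 32*x + 16 = (x + 2)^4

Eigenvalues and multiplicities (the geometric multiplicity of λ is n − rank(A − λI), which equals the number of Jordan blocks for λ):
  λ = -2: algebraic multiplicity = 4, geometric multiplicity = 3

Determining the block sizes for each eigenvalue:
  λ = -2: 3 blocks summing to 4 forces exactly one block of size 2 and the rest size 1 → block sizes [2, 1, 1]

Assembling the blocks gives a Jordan form
J =
  [-2,  1,  0,  0]
  [ 0, -2,  0,  0]
  [ 0,  0, -2,  0]
  [ 0,  0,  0, -2]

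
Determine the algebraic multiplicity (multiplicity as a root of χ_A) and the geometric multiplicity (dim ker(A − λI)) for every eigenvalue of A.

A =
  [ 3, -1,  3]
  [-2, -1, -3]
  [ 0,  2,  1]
λ = 1: alg = 3, geom = 1

Step 1 — factor the characteristic polynomial to read off the algebraic multiplicities:
  χ_A(x) = (x - 1)^3

Step 2 — compute geometric multiplicities via the rank-nullity identity g(λ) = n − rank(A − λI):
  rank(A − (1)·I) = 2, so dim ker(A − (1)·I) = n − 2 = 1

Summary:
  λ = 1: algebraic multiplicity = 3, geometric multiplicity = 1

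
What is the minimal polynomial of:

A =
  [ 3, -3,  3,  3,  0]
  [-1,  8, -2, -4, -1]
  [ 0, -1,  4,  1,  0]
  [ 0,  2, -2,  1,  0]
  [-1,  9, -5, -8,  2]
x^4 - 15*x^3 + 84*x^2 - 208*x + 192

The characteristic polynomial is χ_A(x) = (x - 4)^3*(x - 3)^2, so the eigenvalues are known. The minimal polynomial is
  m_A(x) = Π_λ (x − λ)^{k_λ}
where k_λ is the size of the *largest* Jordan block for λ (equivalently, the smallest k with (A − λI)^k v = 0 for every generalised eigenvector v of λ).

  λ = 3: largest Jordan block has size 1, contributing (x − 3)
  λ = 4: largest Jordan block has size 3, contributing (x − 4)^3

So m_A(x) = (x - 4)^3*(x - 3) = x^4 - 15*x^3 + 84*x^2 - 208*x + 192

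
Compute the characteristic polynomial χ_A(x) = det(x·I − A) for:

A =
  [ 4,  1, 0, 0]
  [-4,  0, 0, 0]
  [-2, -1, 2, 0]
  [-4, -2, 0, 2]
x^4 - 8*x^3 + 24*x^2 - 32*x + 16

Expanding det(x·I − A) (e.g. by cofactor expansion or by noting that A is similar to its Jordan form J, which has the same characteristic polynomial as A) gives
  χ_A(x) = x^4 - 8*x^3 + 24*x^2 - 32*x + 16
which factors as (x - 2)^4. The eigenvalues (with algebraic multiplicities) are λ = 2 with multiplicity 4.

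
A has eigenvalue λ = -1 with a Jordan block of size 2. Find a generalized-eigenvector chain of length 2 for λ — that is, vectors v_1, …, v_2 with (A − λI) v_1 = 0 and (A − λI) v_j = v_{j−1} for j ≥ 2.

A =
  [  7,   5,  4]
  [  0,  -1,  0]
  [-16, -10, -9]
A Jordan chain for λ = -1 of length 2:
v_1 = (8, 0, -16)ᵀ
v_2 = (1, 0, 0)ᵀ

Let N = A − (-1)·I. We want v_2 with N^2 v_2 = 0 but N^1 v_2 ≠ 0; then v_{j-1} := N · v_j for j = 2, …, 2.

Pick v_2 = (1, 0, 0)ᵀ.
Then v_1 = N · v_2 = (8, 0, -16)ᵀ.

Sanity check: (A − (-1)·I) v_1 = (0, 0, 0)ᵀ = 0. ✓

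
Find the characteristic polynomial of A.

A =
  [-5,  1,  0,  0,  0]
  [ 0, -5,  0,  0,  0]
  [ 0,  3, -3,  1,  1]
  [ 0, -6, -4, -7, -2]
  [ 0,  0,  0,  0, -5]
x^5 + 25*x^4 + 250*x^3 + 1250*x^2 + 3125*x + 3125

Expanding det(x·I − A) (e.g. by cofactor expansion or by noting that A is similar to its Jordan form J, which has the same characteristic polynomial as A) gives
  χ_A(x) = x^5 + 25*x^4 + 250*x^3 + 1250*x^2 + 3125*x + 3125
which factors as (x + 5)^5. The eigenvalues (with algebraic multiplicities) are λ = -5 with multiplicity 5.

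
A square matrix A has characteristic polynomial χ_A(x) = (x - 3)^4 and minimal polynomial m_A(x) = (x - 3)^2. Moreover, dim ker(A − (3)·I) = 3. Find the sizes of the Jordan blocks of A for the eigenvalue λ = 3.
Block sizes for λ = 3: [2, 1, 1]

Step 1 — from the characteristic polynomial, algebraic multiplicity of λ = 3 is 4. From dim ker(A − (3)·I) = 3, there are exactly 3 Jordan blocks for λ = 3.
Step 2 — from the minimal polynomial, the factor (x − 3)^2 tells us the largest block for λ = 3 has size 2.
Step 3 — with total size 4, 3 blocks, and largest block 2, the block sizes (in nonincreasing order) are [2, 1, 1].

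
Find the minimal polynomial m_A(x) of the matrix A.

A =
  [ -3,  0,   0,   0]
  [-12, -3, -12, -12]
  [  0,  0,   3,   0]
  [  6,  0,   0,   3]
x^2 - 9

The characteristic polynomial is χ_A(x) = (x - 3)^2*(x + 3)^2, so the eigenvalues are known. The minimal polynomial is
  m_A(x) = Π_λ (x − λ)^{k_λ}
where k_λ is the size of the *largest* Jordan block for λ (equivalently, the smallest k with (A − λI)^k v = 0 for every generalised eigenvector v of λ).

  λ = -3: largest Jordan block has size 1, contributing (x + 3)
  λ = 3: largest Jordan block has size 1, contributing (x − 3)

So m_A(x) = (x - 3)*(x + 3) = x^2 - 9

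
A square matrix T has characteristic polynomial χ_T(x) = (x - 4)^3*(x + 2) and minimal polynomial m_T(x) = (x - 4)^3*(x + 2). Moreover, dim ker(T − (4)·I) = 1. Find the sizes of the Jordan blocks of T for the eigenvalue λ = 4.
Block sizes for λ = 4: [3]

Step 1 — from the characteristic polynomial, algebraic multiplicity of λ = 4 is 3. From dim ker(T − (4)·I) = 1, there are exactly 1 Jordan blocks for λ = 4.
Step 2 — from the minimal polynomial, the factor (x − 4)^3 tells us the largest block for λ = 4 has size 3.
Step 3 — with total size 3, 1 blocks, and largest block 3, the block sizes (in nonincreasing order) are [3].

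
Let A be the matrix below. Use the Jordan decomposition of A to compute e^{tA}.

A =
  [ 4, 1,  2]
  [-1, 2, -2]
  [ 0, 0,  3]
e^{tA} =
  [t*exp(3*t) + exp(3*t), t*exp(3*t), 2*t*exp(3*t)]
  [-t*exp(3*t), -t*exp(3*t) + exp(3*t), -2*t*exp(3*t)]
  [0, 0, exp(3*t)]

Strategy: write A = P · J · P⁻¹ where J is a Jordan canonical form, so e^{tA} = P · e^{tJ} · P⁻¹, and e^{tJ} can be computed block-by-block.

A has Jordan form
J =
  [3, 1, 0]
  [0, 3, 0]
  [0, 0, 3]
(up to reordering of blocks).

Per-block formulas:
  For a 2×2 Jordan block J_2(3): exp(t · J_2(3)) = e^(3t)·(I + t·N), where N is the 2×2 nilpotent shift.
  For a 1×1 block at λ = 3: exp(t · [3]) = [e^(3t)].

After assembling e^{tJ} and conjugating by P, we get:

e^{tA} =
  [t*exp(3*t) + exp(3*t), t*exp(3*t), 2*t*exp(3*t)]
  [-t*exp(3*t), -t*exp(3*t) + exp(3*t), -2*t*exp(3*t)]
  [0, 0, exp(3*t)]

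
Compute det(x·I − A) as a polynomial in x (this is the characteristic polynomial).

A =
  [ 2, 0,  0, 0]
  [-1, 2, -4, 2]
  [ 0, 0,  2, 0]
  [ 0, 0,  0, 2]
x^4 - 8*x^3 + 24*x^2 - 32*x + 16

Expanding det(x·I − A) (e.g. by cofactor expansion or by noting that A is similar to its Jordan form J, which has the same characteristic polynomial as A) gives
  χ_A(x) = x^4 - 8*x^3 + 24*x^2 - 32*x + 16
which factors as (x - 2)^4. The eigenvalues (with algebraic multiplicities) are λ = 2 with multiplicity 4.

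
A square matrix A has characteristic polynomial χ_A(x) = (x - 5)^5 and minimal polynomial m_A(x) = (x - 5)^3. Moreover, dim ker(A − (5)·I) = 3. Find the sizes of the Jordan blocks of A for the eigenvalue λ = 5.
Block sizes for λ = 5: [3, 1, 1]

Step 1 — from the characteristic polynomial, algebraic multiplicity of λ = 5 is 5. From dim ker(A − (5)·I) = 3, there are exactly 3 Jordan blocks for λ = 5.
Step 2 — from the minimal polynomial, the factor (x − 5)^3 tells us the largest block for λ = 5 has size 3.
Step 3 — with total size 5, 3 blocks, and largest block 3, the block sizes (in nonincreasing order) are [3, 1, 1].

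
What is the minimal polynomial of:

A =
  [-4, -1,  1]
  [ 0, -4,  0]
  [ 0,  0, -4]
x^2 + 8*x + 16

The characteristic polynomial is χ_A(x) = (x + 4)^3, so the eigenvalues are known. The minimal polynomial is
  m_A(x) = Π_λ (x − λ)^{k_λ}
where k_λ is the size of the *largest* Jordan block for λ (equivalently, the smallest k with (A − λI)^k v = 0 for every generalised eigenvector v of λ).

  λ = -4: largest Jordan block has size 2, contributing (x + 4)^2

So m_A(x) = (x + 4)^2 = x^2 + 8*x + 16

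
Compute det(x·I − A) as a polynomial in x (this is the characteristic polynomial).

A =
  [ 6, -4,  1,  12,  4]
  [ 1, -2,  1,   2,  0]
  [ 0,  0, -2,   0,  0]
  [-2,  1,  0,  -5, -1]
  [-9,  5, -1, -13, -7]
x^5 + 10*x^4 + 40*x^3 + 80*x^2 + 80*x + 32

Expanding det(x·I − A) (e.g. by cofactor expansion or by noting that A is similar to its Jordan form J, which has the same characteristic polynomial as A) gives
  χ_A(x) = x^5 + 10*x^4 + 40*x^3 + 80*x^2 + 80*x + 32
which factors as (x + 2)^5. The eigenvalues (with algebraic multiplicities) are λ = -2 with multiplicity 5.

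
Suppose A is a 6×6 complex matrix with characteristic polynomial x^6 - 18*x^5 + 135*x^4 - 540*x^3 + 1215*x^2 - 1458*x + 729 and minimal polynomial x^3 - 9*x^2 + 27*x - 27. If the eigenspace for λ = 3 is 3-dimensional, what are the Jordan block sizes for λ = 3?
Block sizes for λ = 3: [3, 2, 1]

Step 1 — from the characteristic polynomial, algebraic multiplicity of λ = 3 is 6. From dim ker(A − (3)·I) = 3, there are exactly 3 Jordan blocks for λ = 3.
Step 2 — from the minimal polynomial, the factor (x − 3)^3 tells us the largest block for λ = 3 has size 3.
Step 3 — with total size 6, 3 blocks, and largest block 3, the block sizes (in nonincreasing order) are [3, 2, 1].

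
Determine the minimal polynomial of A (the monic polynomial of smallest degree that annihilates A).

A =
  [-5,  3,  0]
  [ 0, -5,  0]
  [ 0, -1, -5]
x^2 + 10*x + 25

The characteristic polynomial is χ_A(x) = (x + 5)^3, so the eigenvalues are known. The minimal polynomial is
  m_A(x) = Π_λ (x − λ)^{k_λ}
where k_λ is the size of the *largest* Jordan block for λ (equivalently, the smallest k with (A − λI)^k v = 0 for every generalised eigenvector v of λ).

  λ = -5: largest Jordan block has size 2, contributing (x + 5)^2

So m_A(x) = (x + 5)^2 = x^2 + 10*x + 25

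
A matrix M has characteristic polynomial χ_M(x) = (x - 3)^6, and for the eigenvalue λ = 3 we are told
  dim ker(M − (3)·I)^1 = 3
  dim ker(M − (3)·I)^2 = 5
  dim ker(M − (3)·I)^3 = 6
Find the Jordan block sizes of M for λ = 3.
Block sizes for λ = 3: [3, 2, 1]

From the dimensions of kernels of powers, the number of Jordan blocks of size at least j is d_j − d_{j−1} where d_j = dim ker(N^j) (with d_0 = 0). Computing the differences gives [3, 2, 1].
The number of blocks of size exactly k is (#blocks of size ≥ k) − (#blocks of size ≥ k + 1), so the partition is: 1 block(s) of size 1, 1 block(s) of size 2, 1 block(s) of size 3.
In nonincreasing order the block sizes are [3, 2, 1].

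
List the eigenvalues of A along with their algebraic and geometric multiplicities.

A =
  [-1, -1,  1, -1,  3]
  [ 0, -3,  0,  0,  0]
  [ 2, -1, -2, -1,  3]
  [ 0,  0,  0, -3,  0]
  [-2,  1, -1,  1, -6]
λ = -3: alg = 5, geom = 4

Step 1 — factor the characteristic polynomial to read off the algebraic multiplicities:
  χ_A(x) = (x + 3)^5

Step 2 — compute geometric multiplicities via the rank-nullity identity g(λ) = n − rank(A − λI):
  rank(A − (-3)·I) = 1, so dim ker(A − (-3)·I) = n − 1 = 4

Summary:
  λ = -3: algebraic multiplicity = 5, geometric multiplicity = 4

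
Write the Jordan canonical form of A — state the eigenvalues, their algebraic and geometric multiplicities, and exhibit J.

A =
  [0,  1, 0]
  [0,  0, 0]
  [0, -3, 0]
J_2(0) ⊕ J_1(0)

The characteristic polynomial is
  det(x·I − A) = x^3

Eigenvalues and multiplicities (the geometric multiplicity of λ is n − rank(A − λI), which equals the number of Jordan blocks for λ):
  λ = 0: algebraic multiplicity = 3, geometric multiplicity = 2

Determining the block sizes for each eigenvalue:
  λ = 0: 2 blocks summing to 3 forces exactly one block of size 2 and the rest size 1 → block sizes [2, 1]

Assembling the blocks gives a Jordan form
J =
  [0, 1, 0]
  [0, 0, 0]
  [0, 0, 0]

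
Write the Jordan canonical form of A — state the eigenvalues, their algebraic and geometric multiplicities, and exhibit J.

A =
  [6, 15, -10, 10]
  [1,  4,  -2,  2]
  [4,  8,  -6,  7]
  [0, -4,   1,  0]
J_2(1) ⊕ J_2(1)

The characteristic polynomial is
  det(x·I − A) = x^4 - 4*x^3 + 6*x^2 - 4*x + 1 = (x - 1)^4

Eigenvalues and multiplicities (the geometric multiplicity of λ is n − rank(A − λI), which equals the number of Jordan blocks for λ):
  λ = 1: algebraic multiplicity = 4, geometric multiplicity = 2

Determining the block sizes for each eigenvalue:
  λ = 1: with am = 4 and gm = 2, the partition is not yet determined (e.g. several partitions of 4 into 2 parts exist). Let N = A − (1)·I. Computing rank(N^1) = 2, rank(N^2) = 0; the number of blocks of size ≥ j is rank(N^{j−1}) − rank(N^j), giving [2, 2]. So we have 2 block(s) of size 2 → block sizes [2, 2]

Assembling the blocks gives a Jordan form
J =
  [1, 1, 0, 0]
  [0, 1, 0, 0]
  [0, 0, 1, 1]
  [0, 0, 0, 1]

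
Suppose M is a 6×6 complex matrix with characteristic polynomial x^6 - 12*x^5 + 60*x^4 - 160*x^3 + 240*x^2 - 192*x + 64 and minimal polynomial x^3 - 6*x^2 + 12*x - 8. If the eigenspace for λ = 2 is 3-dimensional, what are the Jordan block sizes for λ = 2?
Block sizes for λ = 2: [3, 2, 1]

Step 1 — from the characteristic polynomial, algebraic multiplicity of λ = 2 is 6. From dim ker(M − (2)·I) = 3, there are exactly 3 Jordan blocks for λ = 2.
Step 2 — from the minimal polynomial, the factor (x − 2)^3 tells us the largest block for λ = 2 has size 3.
Step 3 — with total size 6, 3 blocks, and largest block 3, the block sizes (in nonincreasing order) are [3, 2, 1].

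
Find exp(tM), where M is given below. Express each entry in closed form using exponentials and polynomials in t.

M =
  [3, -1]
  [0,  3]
e^{tM} =
  [exp(3*t), -t*exp(3*t)]
  [0, exp(3*t)]

Strategy: write M = P · J · P⁻¹ where J is a Jordan canonical form, so e^{tM} = P · e^{tJ} · P⁻¹, and e^{tJ} can be computed block-by-block.

M has Jordan form
J =
  [3, 1]
  [0, 3]
(up to reordering of blocks).

Per-block formulas:
  For a 2×2 Jordan block J_2(3): exp(t · J_2(3)) = e^(3t)·(I + t·N), where N is the 2×2 nilpotent shift.

After assembling e^{tJ} and conjugating by P, we get:

e^{tM} =
  [exp(3*t), -t*exp(3*t)]
  [0, exp(3*t)]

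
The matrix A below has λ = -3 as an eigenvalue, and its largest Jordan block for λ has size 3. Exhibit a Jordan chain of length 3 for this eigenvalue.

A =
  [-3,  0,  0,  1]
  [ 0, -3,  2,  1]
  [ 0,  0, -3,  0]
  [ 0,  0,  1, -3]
A Jordan chain for λ = -3 of length 3:
v_1 = (1, 1, 0, 0)ᵀ
v_2 = (0, 2, 0, 1)ᵀ
v_3 = (0, 0, 1, 0)ᵀ

Let N = A − (-3)·I. We want v_3 with N^3 v_3 = 0 but N^2 v_3 ≠ 0; then v_{j-1} := N · v_j for j = 3, …, 2.

Pick v_3 = (0, 0, 1, 0)ᵀ.
Then v_2 = N · v_3 = (0, 2, 0, 1)ᵀ.
Then v_1 = N · v_2 = (1, 1, 0, 0)ᵀ.

Sanity check: (A − (-3)·I) v_1 = (0, 0, 0, 0)ᵀ = 0. ✓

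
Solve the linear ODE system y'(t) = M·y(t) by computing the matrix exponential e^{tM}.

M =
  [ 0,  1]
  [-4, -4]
e^{tM} =
  [2*t*exp(-2*t) + exp(-2*t), t*exp(-2*t)]
  [-4*t*exp(-2*t), -2*t*exp(-2*t) + exp(-2*t)]

Strategy: write M = P · J · P⁻¹ where J is a Jordan canonical form, so e^{tM} = P · e^{tJ} · P⁻¹, and e^{tJ} can be computed block-by-block.

M has Jordan form
J =
  [-2,  1]
  [ 0, -2]
(up to reordering of blocks).

Per-block formulas:
  For a 2×2 Jordan block J_2(-2): exp(t · J_2(-2)) = e^(-2t)·(I + t·N), where N is the 2×2 nilpotent shift.

After assembling e^{tJ} and conjugating by P, we get:

e^{tM} =
  [2*t*exp(-2*t) + exp(-2*t), t*exp(-2*t)]
  [-4*t*exp(-2*t), -2*t*exp(-2*t) + exp(-2*t)]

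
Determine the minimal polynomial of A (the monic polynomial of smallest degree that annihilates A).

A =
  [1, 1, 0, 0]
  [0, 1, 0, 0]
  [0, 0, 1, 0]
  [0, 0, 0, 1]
x^2 - 2*x + 1

The characteristic polynomial is χ_A(x) = (x - 1)^4, so the eigenvalues are known. The minimal polynomial is
  m_A(x) = Π_λ (x − λ)^{k_λ}
where k_λ is the size of the *largest* Jordan block for λ (equivalently, the smallest k with (A − λI)^k v = 0 for every generalised eigenvector v of λ).

  λ = 1: largest Jordan block has size 2, contributing (x − 1)^2

So m_A(x) = (x - 1)^2 = x^2 - 2*x + 1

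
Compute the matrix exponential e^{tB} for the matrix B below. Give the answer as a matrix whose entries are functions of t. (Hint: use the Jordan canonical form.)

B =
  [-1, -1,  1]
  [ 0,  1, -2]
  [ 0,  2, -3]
e^{tB} =
  [exp(-t), -t*exp(-t), t*exp(-t)]
  [0, 2*t*exp(-t) + exp(-t), -2*t*exp(-t)]
  [0, 2*t*exp(-t), -2*t*exp(-t) + exp(-t)]

Strategy: write B = P · J · P⁻¹ where J is a Jordan canonical form, so e^{tB} = P · e^{tJ} · P⁻¹, and e^{tJ} can be computed block-by-block.

B has Jordan form
J =
  [-1,  1,  0]
  [ 0, -1,  0]
  [ 0,  0, -1]
(up to reordering of blocks).

Per-block formulas:
  For a 1×1 block at λ = -1: exp(t · [-1]) = [e^(-1t)].
  For a 2×2 Jordan block J_2(-1): exp(t · J_2(-1)) = e^(-1t)·(I + t·N), where N is the 2×2 nilpotent shift.

After assembling e^{tJ} and conjugating by P, we get:

e^{tB} =
  [exp(-t), -t*exp(-t), t*exp(-t)]
  [0, 2*t*exp(-t) + exp(-t), -2*t*exp(-t)]
  [0, 2*t*exp(-t), -2*t*exp(-t) + exp(-t)]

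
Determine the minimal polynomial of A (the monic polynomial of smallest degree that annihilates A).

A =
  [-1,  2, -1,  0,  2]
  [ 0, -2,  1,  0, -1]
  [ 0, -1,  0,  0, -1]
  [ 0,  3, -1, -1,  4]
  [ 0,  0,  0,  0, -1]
x^3 + 3*x^2 + 3*x + 1

The characteristic polynomial is χ_A(x) = (x + 1)^5, so the eigenvalues are known. The minimal polynomial is
  m_A(x) = Π_λ (x − λ)^{k_λ}
where k_λ is the size of the *largest* Jordan block for λ (equivalently, the smallest k with (A − λI)^k v = 0 for every generalised eigenvector v of λ).

  λ = -1: largest Jordan block has size 3, contributing (x + 1)^3

So m_A(x) = (x + 1)^3 = x^3 + 3*x^2 + 3*x + 1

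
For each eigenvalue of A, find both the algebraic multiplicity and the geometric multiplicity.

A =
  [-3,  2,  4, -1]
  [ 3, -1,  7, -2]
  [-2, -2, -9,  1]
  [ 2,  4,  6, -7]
λ = -5: alg = 4, geom = 2

Step 1 — factor the characteristic polynomial to read off the algebraic multiplicities:
  χ_A(x) = (x + 5)^4

Step 2 — compute geometric multiplicities via the rank-nullity identity g(λ) = n − rank(A − λI):
  rank(A − (-5)·I) = 2, so dim ker(A − (-5)·I) = n − 2 = 2

Summary:
  λ = -5: algebraic multiplicity = 4, geometric multiplicity = 2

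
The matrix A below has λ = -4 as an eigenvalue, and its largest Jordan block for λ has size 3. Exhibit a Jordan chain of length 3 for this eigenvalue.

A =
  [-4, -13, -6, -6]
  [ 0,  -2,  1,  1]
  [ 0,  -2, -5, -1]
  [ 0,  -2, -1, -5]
A Jordan chain for λ = -4 of length 3:
v_1 = (-2, 0, 0, 0)ᵀ
v_2 = (-13, 2, -2, -2)ᵀ
v_3 = (0, 1, 0, 0)ᵀ

Let N = A − (-4)·I. We want v_3 with N^3 v_3 = 0 but N^2 v_3 ≠ 0; then v_{j-1} := N · v_j for j = 3, …, 2.

Pick v_3 = (0, 1, 0, 0)ᵀ.
Then v_2 = N · v_3 = (-13, 2, -2, -2)ᵀ.
Then v_1 = N · v_2 = (-2, 0, 0, 0)ᵀ.

Sanity check: (A − (-4)·I) v_1 = (0, 0, 0, 0)ᵀ = 0. ✓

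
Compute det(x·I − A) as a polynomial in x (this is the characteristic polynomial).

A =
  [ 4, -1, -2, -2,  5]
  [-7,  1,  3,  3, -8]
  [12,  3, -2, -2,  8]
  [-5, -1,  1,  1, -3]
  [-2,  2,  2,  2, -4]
x^5

Expanding det(x·I − A) (e.g. by cofactor expansion or by noting that A is similar to its Jordan form J, which has the same characteristic polynomial as A) gives
  χ_A(x) = x^5
which factors as x^5. The eigenvalues (with algebraic multiplicities) are λ = 0 with multiplicity 5.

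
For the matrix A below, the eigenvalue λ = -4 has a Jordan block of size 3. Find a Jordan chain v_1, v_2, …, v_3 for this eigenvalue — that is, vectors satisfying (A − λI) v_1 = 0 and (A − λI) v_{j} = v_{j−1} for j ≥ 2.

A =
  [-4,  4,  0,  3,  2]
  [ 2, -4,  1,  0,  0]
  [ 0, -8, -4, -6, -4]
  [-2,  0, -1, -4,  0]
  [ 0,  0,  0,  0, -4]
A Jordan chain for λ = -4 of length 3:
v_1 = (2, 0, -4, 0, 0)ᵀ
v_2 = (0, 2, 0, -2, 0)ᵀ
v_3 = (1, 0, 0, 0, 0)ᵀ

Let N = A − (-4)·I. We want v_3 with N^3 v_3 = 0 but N^2 v_3 ≠ 0; then v_{j-1} := N · v_j for j = 3, …, 2.

Pick v_3 = (1, 0, 0, 0, 0)ᵀ.
Then v_2 = N · v_3 = (0, 2, 0, -2, 0)ᵀ.
Then v_1 = N · v_2 = (2, 0, -4, 0, 0)ᵀ.

Sanity check: (A − (-4)·I) v_1 = (0, 0, 0, 0, 0)ᵀ = 0. ✓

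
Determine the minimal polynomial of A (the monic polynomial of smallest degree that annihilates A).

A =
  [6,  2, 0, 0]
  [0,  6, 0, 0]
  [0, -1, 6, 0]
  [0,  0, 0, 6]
x^2 - 12*x + 36

The characteristic polynomial is χ_A(x) = (x - 6)^4, so the eigenvalues are known. The minimal polynomial is
  m_A(x) = Π_λ (x − λ)^{k_λ}
where k_λ is the size of the *largest* Jordan block for λ (equivalently, the smallest k with (A − λI)^k v = 0 for every generalised eigenvector v of λ).

  λ = 6: largest Jordan block has size 2, contributing (x − 6)^2

So m_A(x) = (x - 6)^2 = x^2 - 12*x + 36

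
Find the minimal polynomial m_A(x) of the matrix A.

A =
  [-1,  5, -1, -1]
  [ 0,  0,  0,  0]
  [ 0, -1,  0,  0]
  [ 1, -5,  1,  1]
x^3

The characteristic polynomial is χ_A(x) = x^4, so the eigenvalues are known. The minimal polynomial is
  m_A(x) = Π_λ (x − λ)^{k_λ}
where k_λ is the size of the *largest* Jordan block for λ (equivalently, the smallest k with (A − λI)^k v = 0 for every generalised eigenvector v of λ).

  λ = 0: largest Jordan block has size 3, contributing (x − 0)^3

So m_A(x) = x^3 = x^3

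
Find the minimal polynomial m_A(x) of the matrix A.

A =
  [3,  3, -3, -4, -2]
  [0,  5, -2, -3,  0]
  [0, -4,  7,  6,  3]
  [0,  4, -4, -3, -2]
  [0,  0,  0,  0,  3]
x^3 - 9*x^2 + 27*x - 27

The characteristic polynomial is χ_A(x) = (x - 3)^5, so the eigenvalues are known. The minimal polynomial is
  m_A(x) = Π_λ (x − λ)^{k_λ}
where k_λ is the size of the *largest* Jordan block for λ (equivalently, the smallest k with (A − λI)^k v = 0 for every generalised eigenvector v of λ).

  λ = 3: largest Jordan block has size 3, contributing (x − 3)^3

So m_A(x) = (x - 3)^3 = x^3 - 9*x^2 + 27*x - 27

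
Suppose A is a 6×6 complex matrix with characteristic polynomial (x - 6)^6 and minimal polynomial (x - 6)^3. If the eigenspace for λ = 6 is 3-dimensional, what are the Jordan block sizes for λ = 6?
Block sizes for λ = 6: [3, 2, 1]

Step 1 — from the characteristic polynomial, algebraic multiplicity of λ = 6 is 6. From dim ker(A − (6)·I) = 3, there are exactly 3 Jordan blocks for λ = 6.
Step 2 — from the minimal polynomial, the factor (x − 6)^3 tells us the largest block for λ = 6 has size 3.
Step 3 — with total size 6, 3 blocks, and largest block 3, the block sizes (in nonincreasing order) are [3, 2, 1].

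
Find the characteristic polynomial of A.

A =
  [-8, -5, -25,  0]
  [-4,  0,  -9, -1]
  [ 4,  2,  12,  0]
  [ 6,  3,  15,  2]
x^4 - 6*x^3 + 13*x^2 - 12*x + 4

Expanding det(x·I − A) (e.g. by cofactor expansion or by noting that A is similar to its Jordan form J, which has the same characteristic polynomial as A) gives
  χ_A(x) = x^4 - 6*x^3 + 13*x^2 - 12*x + 4
which factors as (x - 2)^2*(x - 1)^2. The eigenvalues (with algebraic multiplicities) are λ = 1 with multiplicity 2, λ = 2 with multiplicity 2.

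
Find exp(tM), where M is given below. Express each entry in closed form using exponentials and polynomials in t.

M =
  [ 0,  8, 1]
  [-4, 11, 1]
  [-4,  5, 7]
e^{tM} =
  [-6*t*exp(6*t) + exp(6*t), -3*t^2*exp(6*t)/2 + 8*t*exp(6*t), 3*t^2*exp(6*t)/2 + t*exp(6*t)]
  [-4*t*exp(6*t), -t^2*exp(6*t) + 5*t*exp(6*t) + exp(6*t), t^2*exp(6*t) + t*exp(6*t)]
  [-4*t*exp(6*t), -t^2*exp(6*t) + 5*t*exp(6*t), t^2*exp(6*t) + t*exp(6*t) + exp(6*t)]

Strategy: write M = P · J · P⁻¹ where J is a Jordan canonical form, so e^{tM} = P · e^{tJ} · P⁻¹, and e^{tJ} can be computed block-by-block.

M has Jordan form
J =
  [6, 1, 0]
  [0, 6, 1]
  [0, 0, 6]
(up to reordering of blocks).

Per-block formulas:
  For a 3×3 Jordan block J_3(6): exp(t · J_3(6)) = e^(6t)·(I + t·N + (t^2/2)·N^2), where N is the 3×3 nilpotent shift.

After assembling e^{tJ} and conjugating by P, we get:

e^{tM} =
  [-6*t*exp(6*t) + exp(6*t), -3*t^2*exp(6*t)/2 + 8*t*exp(6*t), 3*t^2*exp(6*t)/2 + t*exp(6*t)]
  [-4*t*exp(6*t), -t^2*exp(6*t) + 5*t*exp(6*t) + exp(6*t), t^2*exp(6*t) + t*exp(6*t)]
  [-4*t*exp(6*t), -t^2*exp(6*t) + 5*t*exp(6*t), t^2*exp(6*t) + t*exp(6*t) + exp(6*t)]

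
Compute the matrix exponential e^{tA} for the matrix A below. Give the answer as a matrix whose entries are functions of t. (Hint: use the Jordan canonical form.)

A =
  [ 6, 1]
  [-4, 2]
e^{tA} =
  [2*t*exp(4*t) + exp(4*t), t*exp(4*t)]
  [-4*t*exp(4*t), -2*t*exp(4*t) + exp(4*t)]

Strategy: write A = P · J · P⁻¹ where J is a Jordan canonical form, so e^{tA} = P · e^{tJ} · P⁻¹, and e^{tJ} can be computed block-by-block.

A has Jordan form
J =
  [4, 1]
  [0, 4]
(up to reordering of blocks).

Per-block formulas:
  For a 2×2 Jordan block J_2(4): exp(t · J_2(4)) = e^(4t)·(I + t·N), where N is the 2×2 nilpotent shift.

After assembling e^{tJ} and conjugating by P, we get:

e^{tA} =
  [2*t*exp(4*t) + exp(4*t), t*exp(4*t)]
  [-4*t*exp(4*t), -2*t*exp(4*t) + exp(4*t)]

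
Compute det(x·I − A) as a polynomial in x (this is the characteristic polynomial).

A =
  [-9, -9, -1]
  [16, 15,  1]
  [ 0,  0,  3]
x^3 - 9*x^2 + 27*x - 27

Expanding det(x·I − A) (e.g. by cofactor expansion or by noting that A is similar to its Jordan form J, which has the same characteristic polynomial as A) gives
  χ_A(x) = x^3 - 9*x^2 + 27*x - 27
which factors as (x - 3)^3. The eigenvalues (with algebraic multiplicities) are λ = 3 with multiplicity 3.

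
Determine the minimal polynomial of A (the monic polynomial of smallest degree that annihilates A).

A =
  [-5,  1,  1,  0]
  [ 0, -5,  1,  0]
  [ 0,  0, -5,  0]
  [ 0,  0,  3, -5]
x^3 + 15*x^2 + 75*x + 125

The characteristic polynomial is χ_A(x) = (x + 5)^4, so the eigenvalues are known. The minimal polynomial is
  m_A(x) = Π_λ (x − λ)^{k_λ}
where k_λ is the size of the *largest* Jordan block for λ (equivalently, the smallest k with (A − λI)^k v = 0 for every generalised eigenvector v of λ).

  λ = -5: largest Jordan block has size 3, contributing (x + 5)^3

So m_A(x) = (x + 5)^3 = x^3 + 15*x^2 + 75*x + 125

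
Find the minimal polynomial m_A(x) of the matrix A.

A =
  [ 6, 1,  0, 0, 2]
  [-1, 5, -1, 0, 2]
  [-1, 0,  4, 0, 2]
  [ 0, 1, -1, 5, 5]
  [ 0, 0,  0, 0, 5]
x^3 - 15*x^2 + 75*x - 125

The characteristic polynomial is χ_A(x) = (x - 5)^5, so the eigenvalues are known. The minimal polynomial is
  m_A(x) = Π_λ (x − λ)^{k_λ}
where k_λ is the size of the *largest* Jordan block for λ (equivalently, the smallest k with (A − λI)^k v = 0 for every generalised eigenvector v of λ).

  λ = 5: largest Jordan block has size 3, contributing (x − 5)^3

So m_A(x) = (x - 5)^3 = x^3 - 15*x^2 + 75*x - 125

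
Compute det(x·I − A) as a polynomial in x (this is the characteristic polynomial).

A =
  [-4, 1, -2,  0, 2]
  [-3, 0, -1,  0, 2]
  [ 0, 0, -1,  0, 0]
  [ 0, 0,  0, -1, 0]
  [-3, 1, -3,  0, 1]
x^5 + 5*x^4 + 10*x^3 + 10*x^2 + 5*x + 1

Expanding det(x·I − A) (e.g. by cofactor expansion or by noting that A is similar to its Jordan form J, which has the same characteristic polynomial as A) gives
  χ_A(x) = x^5 + 5*x^4 + 10*x^3 + 10*x^2 + 5*x + 1
which factors as (x + 1)^5. The eigenvalues (with algebraic multiplicities) are λ = -1 with multiplicity 5.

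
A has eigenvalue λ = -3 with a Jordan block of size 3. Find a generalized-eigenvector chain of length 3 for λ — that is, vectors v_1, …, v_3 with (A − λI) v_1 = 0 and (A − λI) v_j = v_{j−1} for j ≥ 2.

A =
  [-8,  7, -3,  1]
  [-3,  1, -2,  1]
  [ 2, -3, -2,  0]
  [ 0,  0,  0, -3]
A Jordan chain for λ = -3 of length 3:
v_1 = (-2, -1, 1, 0)ᵀ
v_2 = (-5, -3, 2, 0)ᵀ
v_3 = (1, 0, 0, 0)ᵀ

Let N = A − (-3)·I. We want v_3 with N^3 v_3 = 0 but N^2 v_3 ≠ 0; then v_{j-1} := N · v_j for j = 3, …, 2.

Pick v_3 = (1, 0, 0, 0)ᵀ.
Then v_2 = N · v_3 = (-5, -3, 2, 0)ᵀ.
Then v_1 = N · v_2 = (-2, -1, 1, 0)ᵀ.

Sanity check: (A − (-3)·I) v_1 = (0, 0, 0, 0)ᵀ = 0. ✓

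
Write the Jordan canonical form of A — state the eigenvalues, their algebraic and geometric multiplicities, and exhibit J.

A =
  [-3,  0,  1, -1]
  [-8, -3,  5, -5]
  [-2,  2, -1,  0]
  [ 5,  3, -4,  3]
J_3(-1) ⊕ J_1(-1)

The characteristic polynomial is
  det(x·I − A) = x^4 + 4*x^3 + 6*x^2 + 4*x + 1 = (x + 1)^4

Eigenvalues and multiplicities (the geometric multiplicity of λ is n − rank(A − λI), which equals the number of Jordan blocks for λ):
  λ = -1: algebraic multiplicity = 4, geometric multiplicity = 2

Determining the block sizes for each eigenvalue:
  λ = -1: with am = 4 and gm = 2, the partition is not yet determined (e.g. several partitions of 4 into 2 parts exist). Let N = A − (-1)·I. Computing rank(N^1) = 2, rank(N^2) = 1, rank(N^3) = 0; the number of blocks of size ≥ j is rank(N^{j−1}) − rank(N^j), giving [2, 1, 1]. So we have 1 block(s) of size 3, 1 block(s) of size 1 → block sizes [3, 1]

Assembling the blocks gives a Jordan form
J =
  [-1,  1,  0,  0]
  [ 0, -1,  1,  0]
  [ 0,  0, -1,  0]
  [ 0,  0,  0, -1]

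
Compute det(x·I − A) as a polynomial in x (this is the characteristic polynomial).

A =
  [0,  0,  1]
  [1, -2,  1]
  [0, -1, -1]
x^3 + 3*x^2 + 3*x + 1

Expanding det(x·I − A) (e.g. by cofactor expansion or by noting that A is similar to its Jordan form J, which has the same characteristic polynomial as A) gives
  χ_A(x) = x^3 + 3*x^2 + 3*x + 1
which factors as (x + 1)^3. The eigenvalues (with algebraic multiplicities) are λ = -1 with multiplicity 3.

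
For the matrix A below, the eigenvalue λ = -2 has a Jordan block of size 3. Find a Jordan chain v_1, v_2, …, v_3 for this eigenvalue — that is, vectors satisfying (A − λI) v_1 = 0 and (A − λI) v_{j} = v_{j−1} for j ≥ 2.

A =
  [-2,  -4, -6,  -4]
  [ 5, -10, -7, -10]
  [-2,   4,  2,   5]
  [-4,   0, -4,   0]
A Jordan chain for λ = -2 of length 3:
v_1 = (8, 12, -8, 0)ᵀ
v_2 = (4, 18, -8, -8)ᵀ
v_3 = (2, -1, 0, 0)ᵀ

Let N = A − (-2)·I. We want v_3 with N^3 v_3 = 0 but N^2 v_3 ≠ 0; then v_{j-1} := N · v_j for j = 3, …, 2.

Pick v_3 = (2, -1, 0, 0)ᵀ.
Then v_2 = N · v_3 = (4, 18, -8, -8)ᵀ.
Then v_1 = N · v_2 = (8, 12, -8, 0)ᵀ.

Sanity check: (A − (-2)·I) v_1 = (0, 0, 0, 0)ᵀ = 0. ✓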